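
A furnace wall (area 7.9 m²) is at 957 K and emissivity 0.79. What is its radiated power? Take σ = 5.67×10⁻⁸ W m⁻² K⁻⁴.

Stefan–Boltzmann: P = εσAT⁴ = 0.79 × 5.67×10⁻⁸ × 7.90 × (957)⁴ = 0.79 × 5.67×10⁻⁸ × 7.90 × 8.39×10^11.
P = 2.97×10^5 W.

P ≈ 2.97×10^5 W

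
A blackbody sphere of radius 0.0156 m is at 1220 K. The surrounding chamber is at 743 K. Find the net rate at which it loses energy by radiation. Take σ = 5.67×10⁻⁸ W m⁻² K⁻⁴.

A = 4πr² = 4π × (0.0156)² = 3.06×10^-3 m².
Q = σA(T⁴ − T_s⁴). T⁴ − T_s⁴ = (1220)⁴ − (743)⁴ = 2.22×10^12 − 3.05×10^11 = 1.91×10^12 K⁴.
Q = 5.67×10⁻⁸ × 3.06×10^-3 × 1.91×10^12 = 331 W.

Q ≈ 331 W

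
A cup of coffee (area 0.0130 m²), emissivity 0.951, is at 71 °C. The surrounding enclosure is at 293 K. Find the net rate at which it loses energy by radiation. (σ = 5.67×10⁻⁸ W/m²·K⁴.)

Convert: 71 °C = 344 K.
Q = εσA(T⁴ − T_s⁴). T⁴ − T_s⁴ = (344)⁴ − (293)⁴ = 1.40×10^10 − 7.37×10^9 = 6.63×10^9 K⁴.
Q = 0.951 × 5.67×10⁻⁸ × 0.0130 × 6.63×10^9 = 4.65 W.

Q ≈ 4.65 W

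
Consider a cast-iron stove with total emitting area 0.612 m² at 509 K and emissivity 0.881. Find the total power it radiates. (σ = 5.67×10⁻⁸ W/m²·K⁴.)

P ≈ 2050 W

Stefan–Boltzmann: P = εσAT⁴ = 0.881 × 5.67×10⁻⁸ × 0.612 × (509)⁴ = 0.881 × 5.67×10⁻⁸ × 0.612 × 6.71×10^10.
P = 2050 W.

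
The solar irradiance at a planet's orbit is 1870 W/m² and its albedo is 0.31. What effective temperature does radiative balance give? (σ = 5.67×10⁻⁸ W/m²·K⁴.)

T ≈ 275 K

Power absorbed = (1−a)S·πR²; power emitted = 4πR²σT⁴. Equating and cancelling πR²:
T = ((1−a)S / 4σ)^(1/4) = (1290 / (4 × 5.67×10⁻⁸))^(1/4) = (5.69×10^9)^(1/4).
T = 275 K.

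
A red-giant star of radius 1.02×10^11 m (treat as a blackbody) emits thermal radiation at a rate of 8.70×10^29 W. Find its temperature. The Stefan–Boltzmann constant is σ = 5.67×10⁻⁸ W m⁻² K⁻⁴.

T ≈ 3290 K

A = 4πr² = 4π × (1.02×10^11)² = 1.31×10^23 m².
From P = σAT⁴, T = (P / σA)^(1/4) = (8.70×10^29 / (5.67×10⁻⁸ × 1.31×10^23))^(1/4).
T = (1.17×10^14)^(1/4) = 3290 K.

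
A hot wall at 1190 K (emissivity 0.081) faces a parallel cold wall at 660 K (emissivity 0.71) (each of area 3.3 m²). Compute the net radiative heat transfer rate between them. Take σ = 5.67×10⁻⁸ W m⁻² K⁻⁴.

For two large parallel gray plates, q = σ(T₁⁴ − T₂⁴) / (1/ε₁ + 1/ε₂ − 1).
1/ε₁ + 1/ε₂ − 1 = 1/0.081 + 1/0.71 − 1 = 12.75.
T₁⁴ − T₂⁴ = 2.01×10^12 − 1.90×10^11 = 1.82×10^12 K⁴.
q = 5.67×10⁻⁸ × 1.82×10^12 / 12.75 = 8070 W/m².
Q = q·A = 8070 × 3.3 = 26600 W.

Q ≈ 26600 W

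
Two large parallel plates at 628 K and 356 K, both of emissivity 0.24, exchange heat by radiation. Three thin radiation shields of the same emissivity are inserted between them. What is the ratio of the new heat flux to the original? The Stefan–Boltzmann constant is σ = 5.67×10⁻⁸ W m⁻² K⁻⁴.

With N identical shields there are N+1 = 4 gaps in series, each with the same radiative resistance, so the flux falls to 1/(N+1) of its unshielded value.

ratio ≈ 0.250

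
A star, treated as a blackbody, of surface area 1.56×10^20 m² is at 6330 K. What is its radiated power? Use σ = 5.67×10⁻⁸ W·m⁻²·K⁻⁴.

P ≈ 1.42×10^28 W

P = σAT⁴ = 5.67×10⁻⁸ × 1.56×10^20 × (6330)⁴ = 5.67×10⁻⁸ × 1.56×10^20 × 1.61×10^15.
P = 1.42×10^28 W.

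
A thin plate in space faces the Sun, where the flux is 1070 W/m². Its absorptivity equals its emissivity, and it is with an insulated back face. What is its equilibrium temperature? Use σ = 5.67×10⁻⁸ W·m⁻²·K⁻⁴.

Absorbed flux αS = emitted flux εσT⁴ (one radiating face); with α = ε, T = (S/σ)^(1/4).
T = (1070 / 5.67×10⁻⁸)^(1/4) = (1.89×10^10)^(1/4).
T = 371 K.

T ≈ 371 K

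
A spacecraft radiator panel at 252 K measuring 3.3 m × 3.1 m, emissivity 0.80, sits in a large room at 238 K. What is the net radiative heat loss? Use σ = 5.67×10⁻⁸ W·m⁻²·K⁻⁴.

A = 3.3 × 3.1 = 10.2 m².
Q = εσA(T⁴ − T_s⁴). T⁴ − T_s⁴ = (252)⁴ − (238)⁴ = 4.03×10^9 − 3.21×10^9 = 8.24×10^8 K⁴.
Q = 0.80 × 5.67×10⁻⁸ × 10.2 × 8.24×10^8 = 382 W.

Q ≈ 382 W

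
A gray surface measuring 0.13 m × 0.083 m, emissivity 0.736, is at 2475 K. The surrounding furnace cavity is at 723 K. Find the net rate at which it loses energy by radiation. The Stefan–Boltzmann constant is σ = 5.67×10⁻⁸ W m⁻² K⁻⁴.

A = 0.13 × 0.083 = 0.0108 m².
Q = εσA(T⁴ − T_s⁴). T⁴ − T_s⁴ = (2475)⁴ − (723)⁴ = 3.75×10^13 − 2.73×10^11 = 3.73×10^13 K⁴.
Q = 0.736 × 5.67×10⁻⁸ × 0.0108 × 3.73×10^13 = 16800 W.

Q ≈ 16800 W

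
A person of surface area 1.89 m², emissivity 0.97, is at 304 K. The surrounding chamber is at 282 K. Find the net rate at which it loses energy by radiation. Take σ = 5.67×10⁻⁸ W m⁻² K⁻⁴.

Q = εσA(T⁴ − T_s⁴). T⁴ − T_s⁴ = (304)⁴ − (282)⁴ = 8.54×10^9 − 6.32×10^9 = 2.22×10^9 K⁴.
Q = 0.97 × 5.67×10⁻⁸ × 1.89 × 2.22×10^9 = 230 W.

Q ≈ 230 W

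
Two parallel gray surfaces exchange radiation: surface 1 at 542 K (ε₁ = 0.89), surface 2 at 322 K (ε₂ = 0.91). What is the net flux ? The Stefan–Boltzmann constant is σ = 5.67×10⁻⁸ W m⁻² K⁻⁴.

q ≈ 3500 W/m²

For two large parallel gray plates, q = σ(T₁⁴ − T₂⁴) / (1/ε₁ + 1/ε₂ − 1).
1/ε₁ + 1/ε₂ − 1 = 1/0.89 + 1/0.91 − 1 = 1.222.
T₁⁴ − T₂⁴ = 8.63×10^10 − 1.08×10^10 = 7.55×10^10 K⁴.
q = 5.67×10⁻⁸ × 7.55×10^10 / 1.222 = 3500 W/m².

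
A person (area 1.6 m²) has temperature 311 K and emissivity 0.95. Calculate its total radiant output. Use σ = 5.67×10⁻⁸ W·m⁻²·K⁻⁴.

P ≈ 806 W

Stefan–Boltzmann: P = εσAT⁴ = 0.95 × 5.67×10⁻⁸ × 1.60 × (311)⁴ = 0.95 × 5.67×10⁻⁸ × 1.60 × 9.35×10^9.
P = 806 W.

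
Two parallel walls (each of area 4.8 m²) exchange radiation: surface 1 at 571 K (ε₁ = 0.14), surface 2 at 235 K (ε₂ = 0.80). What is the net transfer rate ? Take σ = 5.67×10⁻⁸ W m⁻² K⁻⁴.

For two large parallel gray plates, q = σ(T₁⁴ − T₂⁴) / (1/ε₁ + 1/ε₂ − 1).
1/ε₁ + 1/ε₂ − 1 = 1/0.14 + 1/0.80 − 1 = 7.393.
T₁⁴ − T₂⁴ = 1.06×10^11 − 3.05×10^9 = 1.03×10^11 K⁴.
q = 5.67×10⁻⁸ × 1.03×10^11 / 7.393 = 792 W/m².
Q = q·A = 792 × 4.8 = 3800 W.

Q ≈ 3800 W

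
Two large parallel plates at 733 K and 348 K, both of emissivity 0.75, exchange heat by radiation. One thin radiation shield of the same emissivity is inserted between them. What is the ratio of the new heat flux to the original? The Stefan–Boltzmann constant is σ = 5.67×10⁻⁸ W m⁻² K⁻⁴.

With N identical shields there are N+1 = 2 gaps in series, each with the same radiative resistance, so the flux falls to 1/(N+1) of its unshielded value.

ratio ≈ 0.500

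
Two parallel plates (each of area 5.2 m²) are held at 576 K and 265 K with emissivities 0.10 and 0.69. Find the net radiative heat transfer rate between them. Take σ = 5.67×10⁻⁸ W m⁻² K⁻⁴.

Q ≈ 2970 W

For two large parallel gray plates, q = σ(T₁⁴ − T₂⁴) / (1/ε₁ + 1/ε₂ − 1).
1/ε₁ + 1/ε₂ − 1 = 1/0.10 + 1/0.69 − 1 = 10.45.
T₁⁴ − T₂⁴ = 1.10×10^11 − 4.93×10^9 = 1.05×10^11 K⁴.
q = 5.67×10⁻⁸ × 1.05×10^11 / 10.45 = 571 W/m².
Q = q·A = 571 × 5.2 = 2970 W.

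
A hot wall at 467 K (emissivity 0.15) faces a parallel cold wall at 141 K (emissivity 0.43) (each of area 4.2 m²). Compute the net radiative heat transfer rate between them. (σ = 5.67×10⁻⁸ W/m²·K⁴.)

Q ≈ 1410 W

For two large parallel gray plates, q = σ(T₁⁴ − T₂⁴) / (1/ε₁ + 1/ε₂ − 1).
1/ε₁ + 1/ε₂ − 1 = 1/0.15 + 1/0.43 − 1 = 7.992.
T₁⁴ − T₂⁴ = 4.76×10^10 − 3.95×10^8 = 4.72×10^10 K⁴.
q = 5.67×10⁻⁸ × 4.72×10^10 / 7.992 = 335 W/m².
Q = q·A = 335 × 4.2 = 1410 W.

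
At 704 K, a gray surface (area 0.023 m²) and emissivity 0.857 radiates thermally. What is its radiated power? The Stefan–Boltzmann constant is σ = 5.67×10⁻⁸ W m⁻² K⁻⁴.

Stefan–Boltzmann: P = εσAT⁴ = 0.857 × 5.67×10⁻⁸ × 0.0230 × (704)⁴ = 0.857 × 5.67×10⁻⁸ × 0.0230 × 2.46×10^11.
P = 275 W.

P ≈ 275 W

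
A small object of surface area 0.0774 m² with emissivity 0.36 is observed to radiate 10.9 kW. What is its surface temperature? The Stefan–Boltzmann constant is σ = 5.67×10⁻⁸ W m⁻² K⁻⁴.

From P = εσAT⁴, T = (P / εσA)^(1/4) = (10900 / (0.36 × 5.67×10⁻⁸ × 0.0774))^(1/4).
T = (6.90×10^12)^(1/4) = 1620 K.

T ≈ 1620 K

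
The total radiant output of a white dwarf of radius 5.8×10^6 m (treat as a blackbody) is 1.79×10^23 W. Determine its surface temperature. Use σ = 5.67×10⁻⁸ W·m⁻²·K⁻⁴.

T ≈ 9300 K

A = 4πr² = 4π × (5.8×10^6)² = 4.23×10^14 m².
From P = σAT⁴, T = (P / σA)^(1/4) = (1.79×10^23 / (5.67×10⁻⁸ × 4.23×10^14))^(1/4).
T = (7.47×10^15)^(1/4) = 9300 K.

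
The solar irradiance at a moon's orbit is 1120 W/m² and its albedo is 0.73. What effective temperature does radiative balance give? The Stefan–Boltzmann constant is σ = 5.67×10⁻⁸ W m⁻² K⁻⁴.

Power absorbed = (1−a)S·πR²; power emitted = 4πR²σT⁴. Equating and cancelling πR²:
T = ((1−a)S / 4σ)^(1/4) = (302 / (4 × 5.67×10⁻⁸))^(1/4) = (1.33×10^9)^(1/4).
T = 191 K.

T ≈ 191 K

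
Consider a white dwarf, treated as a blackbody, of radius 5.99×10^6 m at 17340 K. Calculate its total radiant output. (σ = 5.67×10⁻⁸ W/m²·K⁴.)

A = 4πr² = 4π × (5.99×10^6)² = 4.51×10^14 m².
P = σAT⁴ = 5.67×10⁻⁸ × 4.51×10^14 × (17340)⁴ = 5.67×10⁻⁸ × 4.51×10^14 × 9.04×10^16.
P = 2.31×10^24 W.

P ≈ 2.31×10^24 W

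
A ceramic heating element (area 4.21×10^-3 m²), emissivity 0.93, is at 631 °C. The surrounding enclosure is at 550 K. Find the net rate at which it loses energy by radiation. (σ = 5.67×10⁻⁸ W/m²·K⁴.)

Convert: 631 °C = 904 K.
Q = εσA(T⁴ − T_s⁴). T⁴ − T_s⁴ = (904)⁴ − (550)⁴ = 6.68×10^11 − 9.15×10^10 = 5.76×10^11 K⁴.
Q = 0.93 × 5.67×10⁻⁸ × 4.21×10^-3 × 5.76×10^11 = 128 W.

Q ≈ 128 W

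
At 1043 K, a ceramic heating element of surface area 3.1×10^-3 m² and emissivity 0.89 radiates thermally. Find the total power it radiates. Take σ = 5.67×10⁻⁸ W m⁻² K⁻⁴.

Stefan–Boltzmann: P = εσAT⁴ = 0.89 × 5.67×10⁻⁸ × 3.10×10^-3 × (1043)⁴ = 0.89 × 5.67×10⁻⁸ × 3.10×10^-3 × 1.18×10^12.
P = 185 W.

P ≈ 185 W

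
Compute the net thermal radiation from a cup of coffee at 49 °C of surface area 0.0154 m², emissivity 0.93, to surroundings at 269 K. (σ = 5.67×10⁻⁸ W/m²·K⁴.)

Q ≈ 4.48 W

Convert: 49 °C = 322 K.
Q = εσA(T⁴ − T_s⁴). T⁴ − T_s⁴ = (322)⁴ − (269)⁴ = 1.08×10^10 − 5.24×10^9 = 5.51×10^9 K⁴.
Q = 0.93 × 5.67×10⁻⁸ × 0.0154 × 5.51×10^9 = 4.48 W.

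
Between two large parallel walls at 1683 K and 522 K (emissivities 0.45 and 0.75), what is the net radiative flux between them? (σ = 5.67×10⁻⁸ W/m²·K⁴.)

q ≈ 1.76×10^5 W/m²

For two large parallel gray plates, q = σ(T₁⁴ − T₂⁴) / (1/ε₁ + 1/ε₂ − 1).
1/ε₁ + 1/ε₂ − 1 = 1/0.45 + 1/0.75 − 1 = 2.556.
T₁⁴ − T₂⁴ = 8.02×10^12 − 7.42×10^10 = 7.95×10^12 K⁴.
q = 5.67×10⁻⁸ × 7.95×10^12 / 2.556 = 1.76×10^5 W/m².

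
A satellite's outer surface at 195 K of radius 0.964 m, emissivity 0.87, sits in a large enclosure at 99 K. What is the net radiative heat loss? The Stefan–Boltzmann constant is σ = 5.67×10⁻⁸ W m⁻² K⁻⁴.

A = 4πr² = 4π × (0.964)² = 11.7 m².
Q = εσA(T⁴ − T_s⁴). T⁴ − T_s⁴ = (195)⁴ − (99)⁴ = 1.45×10^9 − 9.61×10^7 = 1.35×10^9 K⁴.
Q = 0.87 × 5.67×10⁻⁸ × 11.7 × 1.35×10^9 = 778 W.

Q ≈ 778 W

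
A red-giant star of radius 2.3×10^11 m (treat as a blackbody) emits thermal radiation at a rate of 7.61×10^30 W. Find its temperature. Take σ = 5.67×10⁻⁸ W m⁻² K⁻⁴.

T ≈ 3770 K

A = 4πr² = 4π × (2.3×10^11)² = 6.65×10^23 m².
From P = σAT⁴, T = (P / σA)^(1/4) = (7.61×10^30 / (5.67×10⁻⁸ × 6.65×10^23))^(1/4).
T = (2.02×10^14)^(1/4) = 3770 K.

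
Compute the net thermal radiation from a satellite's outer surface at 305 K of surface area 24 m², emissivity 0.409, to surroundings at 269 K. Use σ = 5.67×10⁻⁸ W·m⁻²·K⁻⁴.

Q = εσA(T⁴ − T_s⁴). T⁴ − T_s⁴ = (305)⁴ − (269)⁴ = 8.65×10^9 − 5.24×10^9 = 3.42×10^9 K⁴.
Q = 0.409 × 5.67×10⁻⁸ × 24.0 × 3.42×10^9 = 1900 W.

Q ≈ 1900 W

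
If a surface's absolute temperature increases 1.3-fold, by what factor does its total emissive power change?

factor ≈ 2.86

P ∝ T⁴, so the power scales as (1.3)⁴ = 2.86.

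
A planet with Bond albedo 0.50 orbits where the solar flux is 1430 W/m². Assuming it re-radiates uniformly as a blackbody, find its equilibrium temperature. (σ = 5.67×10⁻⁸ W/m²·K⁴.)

T ≈ 237 K

Power absorbed = (1−a)S·πR²; power emitted = 4πR²σT⁴. Equating and cancelling πR²:
T = ((1−a)S / 4σ)^(1/4) = (715 / (4 × 5.67×10⁻⁸))^(1/4) = (3.15×10^9)^(1/4).
T = 237 K.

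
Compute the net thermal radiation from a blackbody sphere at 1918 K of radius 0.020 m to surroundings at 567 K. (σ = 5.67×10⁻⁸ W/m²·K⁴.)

Q ≈ 3830 W

A = 4πr² = 4π × (0.020)² = 5.03×10^-3 m².
Q = σA(T⁴ − T_s⁴). T⁴ − T_s⁴ = (1918)⁴ − (567)⁴ = 1.35×10^13 − 1.03×10^11 = 1.34×10^13 K⁴.
Q = 5.67×10⁻⁸ × 5.03×10^-3 × 1.34×10^13 = 3830 W.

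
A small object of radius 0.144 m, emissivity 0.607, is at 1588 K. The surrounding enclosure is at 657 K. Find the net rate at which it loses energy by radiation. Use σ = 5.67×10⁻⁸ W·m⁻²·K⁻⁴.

Q ≈ 55400 W

A = 4πr² = 4π × (0.144)² = 0.261 m².
Q = εσA(T⁴ − T_s⁴). T⁴ − T_s⁴ = (1588)⁴ − (657)⁴ = 6.36×10^12 − 1.86×10^11 = 6.17×10^12 K⁴.
Q = 0.607 × 5.67×10⁻⁸ × 0.261 × 6.17×10^12 = 55400 W.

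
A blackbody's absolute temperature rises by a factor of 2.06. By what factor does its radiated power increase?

factor ≈ 18.0

P ∝ T⁴, so the power scales as (2.06)⁴ = 18.0.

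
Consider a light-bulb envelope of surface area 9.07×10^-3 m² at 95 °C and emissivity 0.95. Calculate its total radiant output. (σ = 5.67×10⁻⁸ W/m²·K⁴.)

P ≈ 8.96 W

95 °C = 368 K.
P = εσAT⁴ = 0.95 × 5.67×10⁻⁸ × 9.07×10^-3 × (368)⁴ = 0.95 × 5.67×10⁻⁸ × 9.07×10^-3 × 1.83×10^10.
P = 8.96 W.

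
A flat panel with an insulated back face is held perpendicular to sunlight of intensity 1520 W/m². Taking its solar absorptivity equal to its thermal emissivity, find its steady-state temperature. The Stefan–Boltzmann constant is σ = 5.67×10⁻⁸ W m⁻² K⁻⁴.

T ≈ 405 K

Absorbed flux αS = emitted flux εσT⁴ (one radiating face); with α = ε, T = (S/σ)^(1/4).
T = (1520 / 5.67×10⁻⁸)^(1/4) = (2.68×10^10)^(1/4).
T = 405 K.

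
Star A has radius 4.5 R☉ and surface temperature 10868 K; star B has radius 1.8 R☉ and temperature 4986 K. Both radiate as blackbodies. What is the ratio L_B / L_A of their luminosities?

L = 4πR²σT⁴ ∝ R²T⁴, so L_B/L_A = (1.8/4.5)² × (4986/10868)⁴ = 0.160 × 0.0443 = 7.09×10^-3.

L_B/L_A ≈ 7.09×10^-3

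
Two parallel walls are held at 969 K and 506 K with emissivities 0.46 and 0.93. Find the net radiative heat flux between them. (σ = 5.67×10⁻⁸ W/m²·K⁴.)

For two large parallel gray plates, q = σ(T₁⁴ − T₂⁴) / (1/ε₁ + 1/ε₂ − 1).
1/ε₁ + 1/ε₂ − 1 = 1/0.46 + 1/0.93 − 1 = 2.249.
T₁⁴ − T₂⁴ = 8.82×10^11 − 6.56×10^10 = 8.16×10^11 K⁴.
q = 5.67×10⁻⁸ × 8.16×10^11 / 2.249 = 20600 W/m².

q ≈ 20600 W/m²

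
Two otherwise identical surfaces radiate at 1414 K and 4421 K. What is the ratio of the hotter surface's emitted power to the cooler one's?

P ∝ T⁴, so the ratio is (4421/1414)⁴ = (3.127)⁴ = 95.6.

ratio ≈ 95.6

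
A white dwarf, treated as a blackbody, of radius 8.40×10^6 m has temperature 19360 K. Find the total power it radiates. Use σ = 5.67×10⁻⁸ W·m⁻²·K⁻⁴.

P ≈ 7.06×10^24 W

A = 4πr² = 4π × (8.40×10^6)² = 8.87×10^14 m².
P = σAT⁴ = 5.67×10⁻⁸ × 8.87×10^14 × (19360)⁴ = 5.67×10⁻⁸ × 8.87×10^14 × 1.40×10^17.
P = 7.06×10^24 W.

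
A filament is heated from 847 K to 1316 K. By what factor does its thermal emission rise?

ratio ≈ 5.83

P ∝ T⁴, so the ratio is (1316/847)⁴ = (1.554)⁴ = 5.83.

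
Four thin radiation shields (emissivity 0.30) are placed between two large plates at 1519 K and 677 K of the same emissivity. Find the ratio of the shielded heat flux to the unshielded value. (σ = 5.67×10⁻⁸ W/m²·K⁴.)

With N identical shields there are N+1 = 5 gaps in series, each with the same radiative resistance, so the flux falls to 1/(N+1) of its unshielded value.

ratio ≈ 0.200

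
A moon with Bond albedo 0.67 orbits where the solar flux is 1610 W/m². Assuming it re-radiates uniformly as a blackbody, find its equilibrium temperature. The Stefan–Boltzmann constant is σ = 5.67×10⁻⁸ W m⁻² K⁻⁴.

Power absorbed = (1−a)S·πR²; power emitted = 4πR²σT⁴. Equating and cancelling πR²:
T = ((1−a)S / 4σ)^(1/4) = (531 / (4 × 5.67×10⁻⁸))^(1/4) = (2.34×10^9)^(1/4).
T = 220 K.

T ≈ 220 K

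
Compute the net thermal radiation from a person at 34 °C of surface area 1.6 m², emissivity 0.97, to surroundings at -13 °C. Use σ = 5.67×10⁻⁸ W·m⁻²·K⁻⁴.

Convert: 34 °C = 307 K; -13 °C = 260 K.
Q = εσA(T⁴ − T_s⁴). T⁴ − T_s⁴ = (307)⁴ − (260)⁴ = 8.88×10^9 − 4.57×10^9 = 4.31×10^9 K⁴.
Q = 0.97 × 5.67×10⁻⁸ × 1.60 × 4.31×10^9 = 380 W.

Q ≈ 380 W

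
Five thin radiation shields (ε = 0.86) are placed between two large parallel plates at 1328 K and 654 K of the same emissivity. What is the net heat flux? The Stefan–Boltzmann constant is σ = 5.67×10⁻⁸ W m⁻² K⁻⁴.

Each of the 6 gaps contributes resistance (2/ε − 1) = 2/0.86 − 1 = 1.326; total = 7.953.
q = σ(T₁⁴ − T₂⁴) / 7.953 = 5.67×10⁻⁸ × 2.93×10^12 / 7.953 = 20900 W/m².

q ≈ 20900 W/m²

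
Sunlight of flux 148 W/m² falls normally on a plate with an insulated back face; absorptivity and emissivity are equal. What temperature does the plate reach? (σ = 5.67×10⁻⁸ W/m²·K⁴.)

T ≈ 226 K

Absorbed flux αS = emitted flux εσT⁴ (one radiating face); with α = ε, T = (S/σ)^(1/4).
T = (148 / 5.67×10⁻⁸)^(1/4) = (2.61×10^9)^(1/4).
T = 226 K.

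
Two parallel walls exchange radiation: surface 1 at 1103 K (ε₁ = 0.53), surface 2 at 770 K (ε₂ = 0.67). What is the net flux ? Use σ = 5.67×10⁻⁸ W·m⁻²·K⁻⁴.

For two large parallel gray plates, q = σ(T₁⁴ − T₂⁴) / (1/ε₁ + 1/ε₂ − 1).
1/ε₁ + 1/ε₂ − 1 = 1/0.53 + 1/0.67 − 1 = 2.379.
T₁⁴ − T₂⁴ = 1.48×10^12 − 3.52×10^11 = 1.13×10^12 K⁴.
q = 5.67×10⁻⁸ × 1.13×10^12 / 2.379 = 26900 W/m².

q ≈ 26900 W/m²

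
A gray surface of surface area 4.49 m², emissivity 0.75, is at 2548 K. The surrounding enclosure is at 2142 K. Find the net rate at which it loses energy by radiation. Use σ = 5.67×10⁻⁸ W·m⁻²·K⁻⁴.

Q = εσA(T⁴ − T_s⁴). T⁴ − T_s⁴ = (2548)⁴ − (2142)⁴ = 4.22×10^13 − 2.11×10^13 = 2.11×10^13 K⁴.
Q = 0.75 × 5.67×10⁻⁸ × 4.49 × 2.11×10^13 = 4.03×10^6 W.

Q ≈ 4.03×10^6 W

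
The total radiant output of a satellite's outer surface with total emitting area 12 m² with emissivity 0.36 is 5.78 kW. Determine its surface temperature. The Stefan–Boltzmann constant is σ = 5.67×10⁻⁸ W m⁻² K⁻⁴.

T ≈ 392 K

From P = εσAT⁴, T = (P / εσA)^(1/4) = (5780 / (0.36 × 5.67×10⁻⁸ × 12.0))^(1/4).
T = (2.36×10^10)^(1/4) = 392 K.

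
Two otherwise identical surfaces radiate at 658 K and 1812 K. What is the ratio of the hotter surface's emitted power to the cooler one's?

ratio ≈ 57.5

P ∝ T⁴, so the ratio is (1812/658)⁴ = (2.754)⁴ = 57.5.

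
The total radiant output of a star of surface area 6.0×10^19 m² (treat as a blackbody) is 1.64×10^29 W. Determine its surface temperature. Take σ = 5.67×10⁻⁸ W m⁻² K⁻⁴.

From P = σAT⁴, T = (P / σA)^(1/4) = (1.64×10^29 / (5.67×10⁻⁸ × 6.00×10^19))^(1/4).
T = (4.82×10^16)^(1/4) = 14800 K.

T ≈ 14800 K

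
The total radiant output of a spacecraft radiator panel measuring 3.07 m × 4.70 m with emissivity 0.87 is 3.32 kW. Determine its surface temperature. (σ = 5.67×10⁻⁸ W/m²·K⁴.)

A = 3.07 × 4.70 = 14.4 m².
From P = εσAT⁴, T = (P / εσA)^(1/4) = (3320 / (0.87 × 5.67×10⁻⁸ × 14.4))^(1/4).
T = (4.66×10^9)^(1/4) = 261 K.

T ≈ 261 K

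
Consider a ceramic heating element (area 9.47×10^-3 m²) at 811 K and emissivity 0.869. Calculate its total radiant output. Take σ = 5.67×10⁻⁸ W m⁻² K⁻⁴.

P ≈ 202 W

Stefan–Boltzmann: P = εσAT⁴ = 0.869 × 5.67×10⁻⁸ × 9.47×10^-3 × (811)⁴ = 0.869 × 5.67×10⁻⁸ × 9.47×10^-3 × 4.33×10^11.
P = 202 W.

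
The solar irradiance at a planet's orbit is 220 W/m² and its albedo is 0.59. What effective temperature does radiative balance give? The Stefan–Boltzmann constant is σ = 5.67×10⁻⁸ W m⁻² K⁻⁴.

T ≈ 141 K

Power absorbed = (1−a)S·πR²; power emitted = 4πR²σT⁴. Equating and cancelling πR²:
T = ((1−a)S / 4σ)^(1/4) = (90.2 / (4 × 5.67×10⁻⁸))^(1/4) = (3.98×10^8)^(1/4).
T = 141 K.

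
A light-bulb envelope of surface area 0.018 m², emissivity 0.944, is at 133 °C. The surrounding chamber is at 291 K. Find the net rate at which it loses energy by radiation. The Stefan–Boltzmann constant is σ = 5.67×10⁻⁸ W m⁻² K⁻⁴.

Convert: 133 °C = 406 K.
Q = εσA(T⁴ − T_s⁴). T⁴ − T_s⁴ = (406)⁴ − (291)⁴ = 2.72×10^10 − 7.17×10^9 = 2.00×10^10 K⁴.
Q = 0.944 × 5.67×10⁻⁸ × 0.0180 × 2.00×10^10 = 19.3 W.

Q ≈ 19.3 W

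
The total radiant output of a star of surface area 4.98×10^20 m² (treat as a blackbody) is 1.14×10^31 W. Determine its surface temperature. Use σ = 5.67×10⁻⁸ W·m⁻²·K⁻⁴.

From P = σAT⁴, T = (P / σA)^(1/4) = (1.14×10^31 / (5.67×10⁻⁸ × 4.98×10^20))^(1/4).
T = (4.04×10^17)^(1/4) = 25200 K.

T ≈ 25200 K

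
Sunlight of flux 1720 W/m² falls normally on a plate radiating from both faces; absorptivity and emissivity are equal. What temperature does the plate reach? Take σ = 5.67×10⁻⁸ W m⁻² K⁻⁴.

T ≈ 351 K

Absorbed flux αS = emitted flux 2εσT⁴ per unit area; with α = ε this gives T = (S/2σ)^(1/4).
T = (1720 / (2 × 5.67×10⁻⁸))^(1/4) = (1.52×10^10)^(1/4).
T = 351 K.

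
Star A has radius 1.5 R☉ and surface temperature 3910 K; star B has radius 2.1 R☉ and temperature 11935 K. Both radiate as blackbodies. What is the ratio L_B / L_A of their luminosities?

L = 4πR²σT⁴ ∝ R²T⁴, so L_B/L_A = (2.1/1.5)² × (11935/3910)⁴ = 1.96 × 86.8 = 170.

L_B/L_A ≈ 170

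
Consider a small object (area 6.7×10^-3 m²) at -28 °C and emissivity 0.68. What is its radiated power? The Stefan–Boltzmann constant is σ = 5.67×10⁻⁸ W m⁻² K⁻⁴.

-28 °C = 245 K.
Stefan–Boltzmann: P = εσAT⁴ = 0.68 × 5.67×10⁻⁸ × 6.70×10^-3 × (245)⁴ = 0.68 × 5.67×10⁻⁸ × 6.70×10^-3 × 3.60×10^9.
P = 0.931 W.

P ≈ 0.931 W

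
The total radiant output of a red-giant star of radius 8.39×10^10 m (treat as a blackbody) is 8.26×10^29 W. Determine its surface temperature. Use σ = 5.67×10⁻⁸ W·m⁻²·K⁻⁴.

T ≈ 3580 K

A = 4πr² = 4π × (8.39×10^10)² = 8.85×10^22 m².
From P = σAT⁴, T = (P / σA)^(1/4) = (8.26×10^29 / (5.67×10⁻⁸ × 8.85×10^22))^(1/4).
T = (1.65×10^14)^(1/4) = 3580 K.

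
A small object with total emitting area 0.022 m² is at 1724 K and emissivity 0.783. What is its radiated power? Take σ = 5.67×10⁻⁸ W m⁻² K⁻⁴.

P = εσAT⁴ = 0.783 × 5.67×10⁻⁸ × 0.0220 × (1724)⁴ = 0.783 × 5.67×10⁻⁸ × 0.0220 × 8.83×10^12.
P = 8630 W.

P ≈ 8630 W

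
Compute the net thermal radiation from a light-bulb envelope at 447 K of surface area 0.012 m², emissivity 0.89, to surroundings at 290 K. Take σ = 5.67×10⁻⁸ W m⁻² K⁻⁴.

Q ≈ 19.9 W

Q = εσA(T⁴ − T_s⁴). T⁴ − T_s⁴ = (447)⁴ − (290)⁴ = 3.99×10^10 − 7.07×10^9 = 3.29×10^10 K⁴.
Q = 0.89 × 5.67×10⁻⁸ × 0.0120 × 3.29×10^10 = 19.9 W.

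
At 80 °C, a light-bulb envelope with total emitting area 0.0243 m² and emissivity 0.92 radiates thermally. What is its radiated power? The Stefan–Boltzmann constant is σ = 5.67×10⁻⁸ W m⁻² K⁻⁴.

80 °C = 353 K.
Stefan–Boltzmann: P = εσAT⁴ = 0.92 × 5.67×10⁻⁸ × 0.0243 × (353)⁴ = 0.92 × 5.67×10⁻⁸ × 0.0243 × 1.55×10^10.
P = 19.7 W.

P ≈ 19.7 W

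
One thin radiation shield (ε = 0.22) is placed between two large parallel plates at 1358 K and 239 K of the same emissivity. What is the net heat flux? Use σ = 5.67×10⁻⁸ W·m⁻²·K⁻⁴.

q ≈ 11900 W/m²

Each of the 2 gaps contributes resistance (2/ε − 1) = 2/0.22 − 1 = 8.091; total = 16.18.
q = σ(T₁⁴ − T₂⁴) / 16.18 = 5.67×10⁻⁸ × 3.40×10^12 / 16.18 = 11900 W/m².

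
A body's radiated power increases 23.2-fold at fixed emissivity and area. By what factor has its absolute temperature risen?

factor ≈ 2.19

P ∝ T⁴ ⇒ T ∝ P^(1/4), so T scales by (23.2)^(1/4) = 2.19.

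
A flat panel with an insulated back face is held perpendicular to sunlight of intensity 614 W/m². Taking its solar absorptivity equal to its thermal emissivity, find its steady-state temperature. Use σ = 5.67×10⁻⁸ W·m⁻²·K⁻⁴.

T ≈ 323 K

Absorbed flux αS = emitted flux εσT⁴ (one radiating face); with α = ε, T = (S/σ)^(1/4).
T = (614 / 5.67×10⁻⁸)^(1/4) = (1.08×10^10)^(1/4).
T = 323 K.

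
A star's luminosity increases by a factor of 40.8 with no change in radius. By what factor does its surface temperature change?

P ∝ T⁴ ⇒ T ∝ P^(1/4), so T scales by (40.8)^(1/4) = 2.53.

factor ≈ 2.53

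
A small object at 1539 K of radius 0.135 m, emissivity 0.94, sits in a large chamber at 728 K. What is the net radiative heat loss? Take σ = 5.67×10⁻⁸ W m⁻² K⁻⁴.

A = 4πr² = 4π × (0.135)² = 0.229 m².
Q = εσA(T⁴ − T_s⁴). T⁴ − T_s⁴ = (1539)⁴ − (728)⁴ = 5.61×10^12 − 2.81×10^11 = 5.33×10^12 K⁴.
Q = 0.94 × 5.67×10⁻⁸ × 0.229 × 5.33×10^12 = 65000 W.

Q ≈ 65000 W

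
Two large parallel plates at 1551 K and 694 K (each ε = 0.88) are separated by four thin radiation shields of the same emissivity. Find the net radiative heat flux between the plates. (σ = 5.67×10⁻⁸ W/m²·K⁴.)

Each of the 5 gaps contributes resistance (2/ε − 1) = 2/0.88 − 1 = 1.273; total = 6.364.
q = σ(T₁⁴ − T₂⁴) / 6.364 = 5.67×10⁻⁸ × 5.55×10^12 / 6.364 = 49500 W/m².

q ≈ 49500 W/m²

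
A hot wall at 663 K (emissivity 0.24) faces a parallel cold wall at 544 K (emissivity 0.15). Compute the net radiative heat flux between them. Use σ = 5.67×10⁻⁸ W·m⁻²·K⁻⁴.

For two large parallel gray plates, q = σ(T₁⁴ − T₂⁴) / (1/ε₁ + 1/ε₂ − 1).
1/ε₁ + 1/ε₂ − 1 = 1/0.24 + 1/0.15 − 1 = 9.833.
T₁⁴ − T₂⁴ = 1.93×10^11 − 8.76×10^10 = 1.06×10^11 K⁴.
q = 5.67×10⁻⁸ × 1.06×10^11 / 9.833 = 609 W/m².

q ≈ 609 W/m²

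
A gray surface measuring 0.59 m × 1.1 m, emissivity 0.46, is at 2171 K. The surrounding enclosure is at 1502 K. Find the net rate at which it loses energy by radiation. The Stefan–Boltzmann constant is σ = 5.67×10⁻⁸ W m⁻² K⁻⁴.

Q ≈ 2.90×10^5 W

A = 0.59 × 1.1 = 0.649 m².
Q = εσA(T⁴ − T_s⁴). T⁴ − T_s⁴ = (2171)⁴ − (1502)⁴ = 2.22×10^13 − 5.09×10^12 = 1.71×10^13 K⁴.
Q = 0.46 × 5.67×10⁻⁸ × 0.649 × 1.71×10^13 = 2.90×10^5 W.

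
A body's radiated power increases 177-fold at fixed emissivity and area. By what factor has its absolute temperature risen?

factor ≈ 3.65

P ∝ T⁴ ⇒ T ∝ P^(1/4), so T scales by (177)^(1/4) = 3.65.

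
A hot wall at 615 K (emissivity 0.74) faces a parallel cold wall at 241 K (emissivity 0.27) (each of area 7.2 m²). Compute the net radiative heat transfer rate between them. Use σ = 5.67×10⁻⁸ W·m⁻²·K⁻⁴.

For two large parallel gray plates, q = σ(T₁⁴ − T₂⁴) / (1/ε₁ + 1/ε₂ − 1).
1/ε₁ + 1/ε₂ − 1 = 1/0.74 + 1/0.27 − 1 = 4.055.
T₁⁴ − T₂⁴ = 1.43×10^11 − 3.37×10^9 = 1.40×10^11 K⁴.
q = 5.67×10⁻⁸ × 1.40×10^11 / 4.055 = 1950 W/m².
Q = q·A = 1950 × 7.2 = 14100 W.

Q ≈ 14100 W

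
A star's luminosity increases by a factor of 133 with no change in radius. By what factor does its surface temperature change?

factor ≈ 3.40

P ∝ T⁴ ⇒ T ∝ P^(1/4), so T scales by (133)^(1/4) = 3.40.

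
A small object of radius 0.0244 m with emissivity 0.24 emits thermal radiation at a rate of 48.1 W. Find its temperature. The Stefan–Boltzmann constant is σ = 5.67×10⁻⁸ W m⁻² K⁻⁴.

T ≈ 829 K

A = 4πr² = 4π × (0.0244)² = 7.48×10^-3 m².
From P = εσAT⁴, T = (P / εσA)^(1/4) = (48.1 / (0.24 × 5.67×10⁻⁸ × 7.48×10^-3))^(1/4).
T = (4.72×10^11)^(1/4) = 829 K.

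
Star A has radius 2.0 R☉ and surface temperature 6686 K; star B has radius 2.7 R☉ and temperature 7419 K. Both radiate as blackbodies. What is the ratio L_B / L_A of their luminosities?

L = 4πR²σT⁴ ∝ R²T⁴, so L_B/L_A = (2.7/2.0)² × (7419/6686)⁴ = 1.82 × 1.52 = 2.76.

L_B/L_A ≈ 2.76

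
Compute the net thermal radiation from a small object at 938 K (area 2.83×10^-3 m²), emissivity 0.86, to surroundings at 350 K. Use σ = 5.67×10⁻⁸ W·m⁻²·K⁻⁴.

Q ≈ 105 W

Q = εσA(T⁴ − T_s⁴). T⁴ − T_s⁴ = (938)⁴ − (350)⁴ = 7.74×10^11 − 1.50×10^10 = 7.59×10^11 K⁴.
Q = 0.86 × 5.67×10⁻⁸ × 2.83×10^-3 × 7.59×10^11 = 105 W.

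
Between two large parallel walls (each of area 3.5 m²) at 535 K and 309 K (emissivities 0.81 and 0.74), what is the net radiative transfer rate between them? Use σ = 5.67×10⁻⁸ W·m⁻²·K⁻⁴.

Q ≈ 9110 W

For two large parallel gray plates, q = σ(T₁⁴ − T₂⁴) / (1/ε₁ + 1/ε₂ − 1).
1/ε₁ + 1/ε₂ − 1 = 1/0.81 + 1/0.74 − 1 = 1.586.
T₁⁴ − T₂⁴ = 8.19×10^10 − 9.12×10^9 = 7.28×10^10 K⁴.
q = 5.67×10⁻⁸ × 7.28×10^10 / 1.586 = 2600 W/m².
Q = q·A = 2600 × 3.5 = 9110 W.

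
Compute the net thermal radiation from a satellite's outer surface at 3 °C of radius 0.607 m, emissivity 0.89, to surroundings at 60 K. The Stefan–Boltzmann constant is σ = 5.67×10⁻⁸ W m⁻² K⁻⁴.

A = 4πr² = 4π × (0.607)² = 4.63 m².
Convert: 3 °C = 276 K.
Q = εσA(T⁴ − T_s⁴). T⁴ − T_s⁴ = (276)⁴ − (60)⁴ = 5.80×10^9 − 1.30×10^7 = 5.79×10^9 K⁴.
Q = 0.89 × 5.67×10⁻⁸ × 4.63 × 5.79×10^9 = 1350 W.

Q ≈ 1350 W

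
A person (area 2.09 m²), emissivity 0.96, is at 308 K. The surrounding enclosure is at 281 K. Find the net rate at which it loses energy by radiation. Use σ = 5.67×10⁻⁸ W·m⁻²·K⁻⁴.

Q ≈ 314 W

Q = εσA(T⁴ − T_s⁴). T⁴ − T_s⁴ = (308)⁴ − (281)⁴ = 9.00×10^9 − 6.23×10^9 = 2.76×10^9 K⁴.
Q = 0.96 × 5.67×10⁻⁸ × 2.09 × 2.76×10^9 = 314 W.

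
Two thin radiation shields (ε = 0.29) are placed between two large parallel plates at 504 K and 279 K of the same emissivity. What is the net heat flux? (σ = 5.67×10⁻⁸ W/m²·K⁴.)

Each of the 3 gaps contributes resistance (2/ε − 1) = 2/0.29 − 1 = 5.897; total = 17.69.
q = σ(T₁⁴ − T₂⁴) / 17.69 = 5.67×10⁻⁸ × 5.85×10^10 / 17.69 = 187 W/m².

q ≈ 187 W/m²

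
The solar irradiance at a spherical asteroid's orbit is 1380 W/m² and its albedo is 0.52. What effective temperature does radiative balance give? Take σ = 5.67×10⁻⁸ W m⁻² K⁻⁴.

T ≈ 232 K

Power absorbed = (1−a)S·πR²; power emitted = 4πR²σT⁴. Equating and cancelling πR²:
T = ((1−a)S / 4σ)^(1/4) = (662 / (4 × 5.67×10⁻⁸))^(1/4) = (2.92×10^9)^(1/4).
T = 232 K.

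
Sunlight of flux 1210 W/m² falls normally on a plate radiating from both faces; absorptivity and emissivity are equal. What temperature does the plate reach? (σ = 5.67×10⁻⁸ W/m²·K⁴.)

T ≈ 321 K

Absorbed flux αS = emitted flux 2εσT⁴ per unit area; with α = ε this gives T = (S/2σ)^(1/4).
T = (1210 / (2 × 5.67×10⁻⁸))^(1/4) = (1.07×10^10)^(1/4).
T = 321 K.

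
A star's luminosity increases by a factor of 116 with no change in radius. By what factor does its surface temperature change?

P ∝ T⁴ ⇒ T ∝ P^(1/4), so T scales by (116)^(1/4) = 3.28.

factor ≈ 3.28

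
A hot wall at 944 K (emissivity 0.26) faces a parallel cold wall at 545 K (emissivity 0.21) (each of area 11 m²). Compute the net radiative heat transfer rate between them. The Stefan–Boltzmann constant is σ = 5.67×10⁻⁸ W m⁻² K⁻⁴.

For two large parallel gray plates, q = σ(T₁⁴ − T₂⁴) / (1/ε₁ + 1/ε₂ − 1).
1/ε₁ + 1/ε₂ − 1 = 1/0.26 + 1/0.21 − 1 = 7.608.
T₁⁴ − T₂⁴ = 7.94×10^11 − 8.82×10^10 = 7.06×10^11 K⁴.
q = 5.67×10⁻⁸ × 7.06×10^11 / 7.608 = 5260 W/m².
Q = q·A = 5260 × 11 = 57900 W.

Q ≈ 57900 W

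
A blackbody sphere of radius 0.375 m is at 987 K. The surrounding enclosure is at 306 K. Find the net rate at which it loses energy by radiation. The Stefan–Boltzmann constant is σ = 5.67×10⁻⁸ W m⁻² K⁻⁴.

A = 4πr² = 4π × (0.375)² = 1.77 m².
Q = σA(T⁴ − T_s⁴). T⁴ − T_s⁴ = (987)⁴ − (306)⁴ = 9.49×10^11 − 8.77×10^9 = 9.40×10^11 K⁴.
Q = 5.67×10⁻⁸ × 1.77 × 9.40×10^11 = 94200 W.

Q ≈ 94200 W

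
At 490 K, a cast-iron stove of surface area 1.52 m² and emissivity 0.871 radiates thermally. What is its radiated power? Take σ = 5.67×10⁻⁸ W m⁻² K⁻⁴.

P ≈ 4330 W

Stefan–Boltzmann: P = εσAT⁴ = 0.871 × 5.67×10⁻⁸ × 1.52 × (490)⁴ = 0.871 × 5.67×10⁻⁸ × 1.52 × 5.76×10^10.
P = 4330 W.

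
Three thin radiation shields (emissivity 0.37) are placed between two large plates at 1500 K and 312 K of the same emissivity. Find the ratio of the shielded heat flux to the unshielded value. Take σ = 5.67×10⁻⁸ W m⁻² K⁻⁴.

With N identical shields there are N+1 = 4 gaps in series, each with the same radiative resistance, so the flux falls to 1/(N+1) of its unshielded value.

ratio ≈ 0.250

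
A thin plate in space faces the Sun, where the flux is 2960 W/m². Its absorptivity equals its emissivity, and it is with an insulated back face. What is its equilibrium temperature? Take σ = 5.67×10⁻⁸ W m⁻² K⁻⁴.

Absorbed flux αS = emitted flux εσT⁴ (one radiating face); with α = ε, T = (S/σ)^(1/4).
T = (2960 / 5.67×10⁻⁸)^(1/4) = (5.22×10^10)^(1/4).
T = 478 K.

T ≈ 478 K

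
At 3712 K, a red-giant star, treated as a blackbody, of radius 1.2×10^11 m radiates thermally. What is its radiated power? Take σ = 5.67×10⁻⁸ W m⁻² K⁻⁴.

A = 4πr² = 4π × (1.2×10^11)² = 1.81×10^23 m².
P = σAT⁴ = 5.67×10⁻⁸ × 1.81×10^23 × (3712)⁴ = 5.67×10⁻⁸ × 1.81×10^23 × 1.90×10^14.
P = 1.95×10^30 W.

P ≈ 1.95×10^30 W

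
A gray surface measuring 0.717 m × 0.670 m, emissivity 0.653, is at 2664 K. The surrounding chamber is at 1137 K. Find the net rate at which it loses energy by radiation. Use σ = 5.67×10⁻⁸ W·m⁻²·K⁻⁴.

Q ≈ 8.66×10^5 W

A = 0.717 × 0.670 = 0.480 m².
Q = εσA(T⁴ − T_s⁴). T⁴ − T_s⁴ = (2664)⁴ − (1137)⁴ = 5.04×10^13 − 1.67×10^12 = 4.87×10^13 K⁴.
Q = 0.653 × 5.67×10⁻⁸ × 0.480 × 4.87×10^13 = 8.66×10^5 W.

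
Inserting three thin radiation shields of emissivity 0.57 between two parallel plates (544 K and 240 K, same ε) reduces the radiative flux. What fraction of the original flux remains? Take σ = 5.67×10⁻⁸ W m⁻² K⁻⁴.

With N identical shields there are N+1 = 4 gaps in series, each with the same radiative resistance, so the flux falls to 1/(N+1) of its unshielded value.

ratio ≈ 0.250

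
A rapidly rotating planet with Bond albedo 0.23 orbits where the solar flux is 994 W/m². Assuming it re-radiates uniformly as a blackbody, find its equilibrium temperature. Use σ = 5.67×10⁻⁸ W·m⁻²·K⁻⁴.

Power absorbed = (1−a)S·πR²; power emitted = 4πR²σT⁴. Equating and cancelling πR²:
T = ((1−a)S / 4σ)^(1/4) = (765 / (4 × 5.67×10⁻⁸))^(1/4) = (3.37×10^9)^(1/4).
T = 241 K.

T ≈ 241 K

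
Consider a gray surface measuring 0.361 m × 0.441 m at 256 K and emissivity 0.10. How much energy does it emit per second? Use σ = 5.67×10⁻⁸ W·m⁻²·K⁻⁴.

A = 0.361 × 0.441 = 0.159 m².
Stefan–Boltzmann: P = εσAT⁴ = 0.10 × 5.67×10⁻⁸ × 0.159 × (256)⁴ = 0.10 × 5.67×10⁻⁸ × 0.159 × 4.29×10^9.
P = 3.88 W.

P ≈ 3.88 W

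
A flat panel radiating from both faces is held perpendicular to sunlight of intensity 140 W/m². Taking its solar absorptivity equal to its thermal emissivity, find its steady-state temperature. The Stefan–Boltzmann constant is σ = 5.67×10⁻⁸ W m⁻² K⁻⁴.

Absorbed flux αS = emitted flux 2εσT⁴ per unit area; with α = ε this gives T = (S/2σ)^(1/4).
T = (140 / (2 × 5.67×10⁻⁸))^(1/4) = (1.23×10^9)^(1/4).
T = 187 K.

T ≈ 187 K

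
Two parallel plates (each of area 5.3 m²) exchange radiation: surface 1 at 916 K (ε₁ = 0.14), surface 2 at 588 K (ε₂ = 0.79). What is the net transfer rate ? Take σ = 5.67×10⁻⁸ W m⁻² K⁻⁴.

Q ≈ 23700 W

For two large parallel gray plates, q = σ(T₁⁴ − T₂⁴) / (1/ε₁ + 1/ε₂ − 1).
1/ε₁ + 1/ε₂ − 1 = 1/0.14 + 1/0.79 − 1 = 7.409.
T₁⁴ − T₂⁴ = 7.04×10^11 − 1.20×10^11 = 5.84×10^11 K⁴.
q = 5.67×10⁻⁸ × 5.84×10^11 / 7.409 = 4470 W/m².
Q = q·A = 4470 × 5.3 = 23700 W.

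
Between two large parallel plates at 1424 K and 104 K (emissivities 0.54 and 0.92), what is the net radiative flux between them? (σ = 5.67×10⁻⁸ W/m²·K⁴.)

q ≈ 1.20×10^5 W/m²

For two large parallel gray plates, q = σ(T₁⁴ − T₂⁴) / (1/ε₁ + 1/ε₂ − 1).
1/ε₁ + 1/ε₂ − 1 = 1/0.54 + 1/0.92 − 1 = 1.939.
T₁⁴ − T₂⁴ = 4.11×10^12 − 1.17×10^8 = 4.11×10^12 K⁴.
q = 5.67×10⁻⁸ × 4.11×10^12 / 1.939 = 1.20×10^5 W/m².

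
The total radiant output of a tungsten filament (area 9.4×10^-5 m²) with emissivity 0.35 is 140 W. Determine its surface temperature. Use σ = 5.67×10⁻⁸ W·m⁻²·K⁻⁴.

T ≈ 2940 K

From P = εσAT⁴, T = (P / εσA)^(1/4) = (140 / (0.35 × 5.67×10⁻⁸ × 9.40×10^-5))^(1/4).
T = (7.50×10^13)^(1/4) = 2940 K.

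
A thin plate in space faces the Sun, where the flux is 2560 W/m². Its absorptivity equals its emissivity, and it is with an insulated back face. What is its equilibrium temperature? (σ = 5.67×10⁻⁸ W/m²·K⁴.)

Absorbed flux αS = emitted flux εσT⁴ (one radiating face); with α = ε, T = (S/σ)^(1/4).
T = (2560 / 5.67×10⁻⁸)^(1/4) = (4.51×10^10)^(1/4).
T = 461 K.

T ≈ 461 K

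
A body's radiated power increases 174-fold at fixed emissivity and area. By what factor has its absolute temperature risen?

P ∝ T⁴ ⇒ T ∝ P^(1/4), so T scales by (174)^(1/4) = 3.63.

factor ≈ 3.63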